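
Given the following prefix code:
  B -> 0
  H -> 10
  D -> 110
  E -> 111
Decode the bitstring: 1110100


Decoding step by step:
Bits 111 -> E
Bits 0 -> B
Bits 10 -> H
Bits 0 -> B


Decoded message: EBHB


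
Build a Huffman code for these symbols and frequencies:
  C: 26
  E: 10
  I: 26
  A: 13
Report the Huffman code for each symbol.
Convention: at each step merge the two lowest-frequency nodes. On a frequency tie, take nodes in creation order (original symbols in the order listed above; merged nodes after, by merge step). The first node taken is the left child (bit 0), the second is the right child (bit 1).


Huffman tree construction:
Step 1: Merge E(10) + A(13) = 23
Step 2: Merge (E+A)(23) + C(26) = 49
Step 3: Merge I(26) + ((E+A)+C)(49) = 75
Read each symbol's code off the tree from the root (left child = 0, right child = 1).

Codes:
  C: 11 (length 2)
  E: 100 (length 3)
  I: 0 (length 1)
  A: 101 (length 3)
Average code length: 147/75 = 1.9600 bits/symbol


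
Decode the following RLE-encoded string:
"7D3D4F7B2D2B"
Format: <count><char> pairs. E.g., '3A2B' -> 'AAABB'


Expanding each <count><char> pair:
  7D -> 'DDDDDDD'
  3D -> 'DDD'
  4F -> 'FFFF'
  7B -> 'BBBBBBB'
  2D -> 'DD'
  2B -> 'BB'

Decoded = DDDDDDDDDDFFFFBBBBBBBDDBB


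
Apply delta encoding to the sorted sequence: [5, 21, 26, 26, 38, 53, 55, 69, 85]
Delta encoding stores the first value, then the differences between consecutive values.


First value: 5
Deltas:
  21 - 5 = 16
  26 - 21 = 5
  26 - 26 = 0
  38 - 26 = 12
  53 - 38 = 15
  55 - 53 = 2
  69 - 55 = 14
  85 - 69 = 16


Delta encoded: [5, 16, 5, 0, 12, 15, 2, 14, 16]


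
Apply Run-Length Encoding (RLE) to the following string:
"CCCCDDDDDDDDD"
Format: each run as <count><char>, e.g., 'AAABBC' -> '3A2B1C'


Scanning runs left to right:
  i=0: run of 'C' x 4 -> '4C'
  i=4: run of 'D' x 9 -> '9D'

RLE = 4C9D


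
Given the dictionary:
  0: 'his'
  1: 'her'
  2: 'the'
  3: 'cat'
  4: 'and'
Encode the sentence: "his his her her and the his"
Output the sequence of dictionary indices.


Look up each word in the dictionary:
  'his' -> 0
  'his' -> 0
  'her' -> 1
  'her' -> 1
  'and' -> 4
  'the' -> 2
  'his' -> 0

Encoded: [0, 0, 1, 1, 4, 2, 0]


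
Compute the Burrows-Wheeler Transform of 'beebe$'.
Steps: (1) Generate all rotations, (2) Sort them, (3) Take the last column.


Rotations (sorted):
  0: $beebe -> last char: e
  1: be$bee -> last char: e
  2: beebe$ -> last char: $
  3: e$beeb -> last char: b
  4: ebe$be -> last char: e
  5: eebe$b -> last char: b


BWT = ee$beb


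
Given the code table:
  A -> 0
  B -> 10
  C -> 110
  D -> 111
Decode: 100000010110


Decoding:
10 -> B
0 -> A
0 -> A
0 -> A
0 -> A
0 -> A
10 -> B
110 -> C


Result: BAAAAABC


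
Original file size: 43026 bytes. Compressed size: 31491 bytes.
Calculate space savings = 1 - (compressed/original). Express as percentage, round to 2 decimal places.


ratio = compressed/original = 31491/43026 = 0.731906
savings = 1 - ratio = 1 - 0.731906 = 0.268094
as a percentage: 0.268094 * 100 = 26.81%

Space savings = 1 - 31491/43026 = 26.81%


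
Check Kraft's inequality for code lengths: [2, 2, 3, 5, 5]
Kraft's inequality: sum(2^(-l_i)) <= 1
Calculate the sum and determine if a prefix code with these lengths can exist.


Sum = 2^(-2) + 2^(-2) + 2^(-3) + 2^(-5) + 2^(-5)
    = 0.25 + 0.25 + 0.125 + 0.03125 + 0.03125
    = 22/32 = 0.6875
Since 0.6875 <= 1, Kraft's inequality IS satisfied.
A prefix code with these lengths CAN exist.

Kraft sum = 0.6875. Satisfied.


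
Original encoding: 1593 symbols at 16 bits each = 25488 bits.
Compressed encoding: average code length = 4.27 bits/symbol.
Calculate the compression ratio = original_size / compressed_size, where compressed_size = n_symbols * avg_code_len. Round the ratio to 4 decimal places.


original_size = n_symbols * orig_bits = 1593 * 16 = 25488 bits
compressed_size = n_symbols * avg_code_len = 1593 * 4.27 = 6802.11 bits
ratio = original_size / compressed_size = 25488 / 6802.11 = 3.7471

Compression ratio = 3.7471


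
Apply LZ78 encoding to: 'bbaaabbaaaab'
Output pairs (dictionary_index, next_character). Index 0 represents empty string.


LZ78 encoding steps:
Dictionary: {0: ''}
Step 1: w='' (idx 0), next='b' -> output (0, 'b'), add 'b' as idx 1
Step 2: w='b' (idx 1), next='a' -> output (1, 'a'), add 'ba' as idx 2
Step 3: w='' (idx 0), next='a' -> output (0, 'a'), add 'a' as idx 3
Step 4: w='a' (idx 3), next='b' -> output (3, 'b'), add 'ab' as idx 4
Step 5: w='ba' (idx 2), next='a' -> output (2, 'a'), add 'baa' as idx 5
Step 6: w='a' (idx 3), next='a' -> output (3, 'a'), add 'aa' as idx 6
Step 7: w='b' (idx 1), end of input -> output (1, '')


Encoded: [(0, 'b'), (1, 'a'), (0, 'a'), (3, 'b'), (2, 'a'), (3, 'a'), (1, '')]


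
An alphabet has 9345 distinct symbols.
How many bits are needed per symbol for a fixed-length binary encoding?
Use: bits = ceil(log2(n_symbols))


log2(9345) = 13.19
Bracket: 2^13 = 8192 < 9345 <= 2^14 = 16384
So ceil(log2(9345)) = 14

bits = ceil(log2(9345)) = ceil(13.19) = 14 bits


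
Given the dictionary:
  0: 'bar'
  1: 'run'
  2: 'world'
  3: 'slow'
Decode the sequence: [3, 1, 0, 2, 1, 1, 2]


Look up each index in the dictionary:
  3 -> 'slow'
  1 -> 'run'
  0 -> 'bar'
  2 -> 'world'
  1 -> 'run'
  1 -> 'run'
  2 -> 'world'

Decoded: "slow run bar world run run world"


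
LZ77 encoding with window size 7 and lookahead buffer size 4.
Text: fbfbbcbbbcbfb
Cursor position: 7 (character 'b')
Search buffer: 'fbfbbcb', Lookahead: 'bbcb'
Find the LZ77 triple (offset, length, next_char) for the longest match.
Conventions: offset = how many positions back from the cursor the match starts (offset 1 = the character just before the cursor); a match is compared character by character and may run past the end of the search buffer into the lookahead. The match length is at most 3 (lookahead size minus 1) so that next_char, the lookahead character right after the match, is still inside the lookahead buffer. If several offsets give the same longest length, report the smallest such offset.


Try each offset into the search buffer:
  offset=1 (pos 6, char 'b'): match length 2
  offset=2 (pos 5, char 'c'): match length 0
  offset=3 (pos 4, char 'b'): match length 1
  offset=4 (pos 3, char 'b'): match length 3
  offset=5 (pos 2, char 'f'): match length 0
  offset=6 (pos 1, char 'b'): match length 1
  offset=7 (pos 0, char 'f'): match length 0
Longest match has length 3 at offset 4.
next_char = character at position 7 + 3 = 10 -> 'b'

Best match: offset=4, length=3 (matching 'bbc' starting at position 3)
LZ77 triple: (4, 3, 'b')


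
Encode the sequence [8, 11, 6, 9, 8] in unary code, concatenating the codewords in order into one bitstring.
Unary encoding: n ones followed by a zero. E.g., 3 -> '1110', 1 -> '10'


Encode each number as n ones followed by a terminating 0:
  8 -> 111111110 (9 bits)
  11 -> 111111111110 (12 bits)
  6 -> 1111110 (7 bits)
  9 -> 1111111110 (10 bits)
  8 -> 111111110 (9 bits)
Total length = 9 + 12 + 7 + 10 + 9 = 47 bits.

Unary([8, 11, 6, 9, 8]) = 11111111011111111111011111101111111110111111110 (47 bits)


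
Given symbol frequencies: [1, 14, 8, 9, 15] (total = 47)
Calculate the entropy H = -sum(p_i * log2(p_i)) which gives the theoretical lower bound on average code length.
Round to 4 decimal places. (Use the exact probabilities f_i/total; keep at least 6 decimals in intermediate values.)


Per-symbol terms -p_i * log2(p_i) with p_i = f_i/47:
  p = 1/47 = 0.021277: log2(p) = -5.554589, -p*log2(p) = 0.118183
  p = 14/47 = 0.297872: log2(p) = -1.747234, -p*log2(p) = 0.520453
  p = 8/47 = 0.170213: log2(p) = -2.554589, -p*log2(p) = 0.434824
  p = 9/47 = 0.191489: log2(p) = -2.384664, -p*log2(p) = 0.456638
  p = 15/47 = 0.319149: log2(p) = -1.647698, -p*log2(p) = 0.525861
H = 0.118183 + 0.520453 + 0.434824 + 0.456638 + 0.525861 = 2.055959

H = 2.056 bits/symbol


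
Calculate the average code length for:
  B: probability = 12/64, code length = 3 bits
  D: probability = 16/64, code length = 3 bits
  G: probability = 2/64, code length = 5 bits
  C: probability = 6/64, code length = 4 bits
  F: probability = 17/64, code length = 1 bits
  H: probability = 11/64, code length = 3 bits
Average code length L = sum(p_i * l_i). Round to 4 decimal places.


Weighted contributions p_i * l_i:
  B: (12/64) * 3 = 36/64
  D: (16/64) * 3 = 48/64
  G: (2/64) * 5 = 10/64
  C: (6/64) * 4 = 24/64
  F: (17/64) * 1 = 17/64
  H: (11/64) * 3 = 33/64
Sum = (36 + 48 + 10 + 24 + 17 + 33)/64 = 168/64

L = 168/64 = 2.6250 bits/symbol


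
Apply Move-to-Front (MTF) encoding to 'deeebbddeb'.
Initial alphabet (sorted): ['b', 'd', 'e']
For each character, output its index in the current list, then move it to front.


MTF encoding:
'd': index 1 in ['b', 'd', 'e'] -> ['d', 'b', 'e']
'e': index 2 in ['d', 'b', 'e'] -> ['e', 'd', 'b']
'e': index 0 in ['e', 'd', 'b'] -> ['e', 'd', 'b']
'e': index 0 in ['e', 'd', 'b'] -> ['e', 'd', 'b']
'b': index 2 in ['e', 'd', 'b'] -> ['b', 'e', 'd']
'b': index 0 in ['b', 'e', 'd'] -> ['b', 'e', 'd']
'd': index 2 in ['b', 'e', 'd'] -> ['d', 'b', 'e']
'd': index 0 in ['d', 'b', 'e'] -> ['d', 'b', 'e']
'e': index 2 in ['d', 'b', 'e'] -> ['e', 'd', 'b']
'b': index 2 in ['e', 'd', 'b'] -> ['b', 'e', 'd']


Output: [1, 2, 0, 0, 2, 0, 2, 0, 2, 2]


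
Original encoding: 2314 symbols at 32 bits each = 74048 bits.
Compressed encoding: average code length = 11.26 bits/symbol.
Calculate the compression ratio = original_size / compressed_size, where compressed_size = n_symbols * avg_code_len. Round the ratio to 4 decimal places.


original_size = n_symbols * orig_bits = 2314 * 32 = 74048 bits
compressed_size = n_symbols * avg_code_len = 2314 * 11.26 = 26055.64 bits
ratio = original_size / compressed_size = 74048 / 26055.64 = 2.8419

Compression ratio = 2.8419


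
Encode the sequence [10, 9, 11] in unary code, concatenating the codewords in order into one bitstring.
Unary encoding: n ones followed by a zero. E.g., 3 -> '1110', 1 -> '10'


Encode each number as n ones followed by a terminating 0:
  10 -> 11111111110 (11 bits)
  9 -> 1111111110 (10 bits)
  11 -> 111111111110 (12 bits)
Total length = 11 + 10 + 12 = 33 bits.

Unary([10, 9, 11]) = 111111111101111111110111111111110 (33 bits)


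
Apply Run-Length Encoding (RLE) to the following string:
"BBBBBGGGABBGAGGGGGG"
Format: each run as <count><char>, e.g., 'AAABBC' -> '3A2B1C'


Scanning runs left to right:
  i=0: run of 'B' x 5 -> '5B'
  i=5: run of 'G' x 3 -> '3G'
  i=8: run of 'A' x 1 -> '1A'
  i=9: run of 'B' x 2 -> '2B'
  i=11: run of 'G' x 1 -> '1G'
  i=12: run of 'A' x 1 -> '1A'
  i=13: run of 'G' x 6 -> '6G'

RLE = 5B3G1A2B1G1A6G


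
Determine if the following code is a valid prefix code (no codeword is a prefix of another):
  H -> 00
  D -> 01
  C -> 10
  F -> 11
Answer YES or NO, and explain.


Checking each pair (does one codeword prefix another?):
  H='00' vs D='01': no prefix
  H='00' vs C='10': no prefix
  H='00' vs F='11': no prefix
  D='01' vs H='00': no prefix
  D='01' vs C='10': no prefix
  D='01' vs F='11': no prefix
  C='10' vs H='00': no prefix
  C='10' vs D='01': no prefix
  C='10' vs F='11': no prefix
  F='11' vs H='00': no prefix
  F='11' vs D='01': no prefix
  F='11' vs C='10': no prefix
No violation found over all pairs.

YES -- this is a valid prefix code. No codeword is a prefix of any other codeword.


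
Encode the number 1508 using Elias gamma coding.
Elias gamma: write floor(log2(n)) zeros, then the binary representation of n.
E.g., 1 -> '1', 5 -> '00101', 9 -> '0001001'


num_bits = floor(log2(1508)) + 1 = 11
leading_zeros = num_bits - 1 = 10
binary(1508) = 10111100100

Elias gamma(1508) = '0000000000' + '10111100100' = 000000000010111100100 (21 bits)


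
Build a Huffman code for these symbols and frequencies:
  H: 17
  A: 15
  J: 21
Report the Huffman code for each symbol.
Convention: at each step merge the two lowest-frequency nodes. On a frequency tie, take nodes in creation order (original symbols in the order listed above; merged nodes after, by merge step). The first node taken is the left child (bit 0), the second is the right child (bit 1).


Huffman tree construction:
Step 1: Merge A(15) + H(17) = 32
Step 2: Merge J(21) + (A+H)(32) = 53
Read each symbol's code off the tree from the root (left child = 0, right child = 1).

Codes:
  H: 11 (length 2)
  A: 10 (length 2)
  J: 0 (length 1)
Average code length: 85/53 = 1.6038 bits/symbol


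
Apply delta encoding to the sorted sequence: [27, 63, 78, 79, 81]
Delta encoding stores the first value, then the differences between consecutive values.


First value: 27
Deltas:
  63 - 27 = 36
  78 - 63 = 15
  79 - 78 = 1
  81 - 79 = 2


Delta encoded: [27, 36, 15, 1, 2]


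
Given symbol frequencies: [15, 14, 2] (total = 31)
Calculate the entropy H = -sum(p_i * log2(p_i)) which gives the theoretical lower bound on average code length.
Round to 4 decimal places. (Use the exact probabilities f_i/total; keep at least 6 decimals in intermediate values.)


Per-symbol terms -p_i * log2(p_i) with p_i = f_i/31:
  p = 15/31 = 0.483871: log2(p) = -1.047306, -p*log2(p) = 0.506761
  p = 14/31 = 0.451613: log2(p) = -1.146841, -p*log2(p) = 0.517928
  p = 2/31 = 0.064516: log2(p) = -3.954196, -p*log2(p) = 0.255109
H = 0.506761 + 0.517928 + 0.255109 = 1.279798

H = 1.2798 bits/symbol


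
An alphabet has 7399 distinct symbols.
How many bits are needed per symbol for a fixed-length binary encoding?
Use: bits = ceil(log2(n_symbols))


log2(7399) = 12.8531
Bracket: 2^12 = 4096 < 7399 <= 2^13 = 8192
So ceil(log2(7399)) = 13

bits = ceil(log2(7399)) = ceil(12.8531) = 13 bits


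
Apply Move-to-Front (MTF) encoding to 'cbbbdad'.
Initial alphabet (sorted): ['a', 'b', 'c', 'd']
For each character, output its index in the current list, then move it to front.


MTF encoding:
'c': index 2 in ['a', 'b', 'c', 'd'] -> ['c', 'a', 'b', 'd']
'b': index 2 in ['c', 'a', 'b', 'd'] -> ['b', 'c', 'a', 'd']
'b': index 0 in ['b', 'c', 'a', 'd'] -> ['b', 'c', 'a', 'd']
'b': index 0 in ['b', 'c', 'a', 'd'] -> ['b', 'c', 'a', 'd']
'd': index 3 in ['b', 'c', 'a', 'd'] -> ['d', 'b', 'c', 'a']
'a': index 3 in ['d', 'b', 'c', 'a'] -> ['a', 'd', 'b', 'c']
'd': index 1 in ['a', 'd', 'b', 'c'] -> ['d', 'a', 'b', 'c']


Output: [2, 2, 0, 0, 3, 3, 1]


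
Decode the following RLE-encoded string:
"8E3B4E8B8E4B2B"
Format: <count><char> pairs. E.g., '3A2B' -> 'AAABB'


Expanding each <count><char> pair:
  8E -> 'EEEEEEEE'
  3B -> 'BBB'
  4E -> 'EEEE'
  8B -> 'BBBBBBBB'
  8E -> 'EEEEEEEE'
  4B -> 'BBBB'
  2B -> 'BB'

Decoded = EEEEEEEEBBBEEEEBBBBBBBBEEEEEEEEBBBBBB


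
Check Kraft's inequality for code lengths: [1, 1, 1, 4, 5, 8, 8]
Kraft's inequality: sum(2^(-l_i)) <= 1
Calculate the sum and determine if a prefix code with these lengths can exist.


Sum = 2^(-1) + 2^(-1) + 2^(-1) + 2^(-4) + 2^(-5) + 2^(-8) + 2^(-8)
    = 0.5 + 0.5 + 0.5 + 0.0625 + 0.03125 + 0.00390625 + 0.00390625
    = 410/256 = 1.6015625
Since 1.6015625 > 1, Kraft's inequality is NOT satisfied.
A prefix code with these lengths CANNOT exist.

Kraft sum = 1.6015625. Not satisfied.


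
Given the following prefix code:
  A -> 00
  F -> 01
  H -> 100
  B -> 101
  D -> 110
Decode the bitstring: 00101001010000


Decoding step by step:
Bits 00 -> A
Bits 101 -> B
Bits 00 -> A
Bits 101 -> B
Bits 00 -> A
Bits 00 -> A


Decoded message: ABABAA


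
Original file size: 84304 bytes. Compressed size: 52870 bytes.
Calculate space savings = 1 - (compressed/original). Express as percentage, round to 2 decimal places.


ratio = compressed/original = 52870/84304 = 0.627135
savings = 1 - ratio = 1 - 0.627135 = 0.372865
as a percentage: 0.372865 * 100 = 37.29%

Space savings = 1 - 52870/84304 = 37.29%


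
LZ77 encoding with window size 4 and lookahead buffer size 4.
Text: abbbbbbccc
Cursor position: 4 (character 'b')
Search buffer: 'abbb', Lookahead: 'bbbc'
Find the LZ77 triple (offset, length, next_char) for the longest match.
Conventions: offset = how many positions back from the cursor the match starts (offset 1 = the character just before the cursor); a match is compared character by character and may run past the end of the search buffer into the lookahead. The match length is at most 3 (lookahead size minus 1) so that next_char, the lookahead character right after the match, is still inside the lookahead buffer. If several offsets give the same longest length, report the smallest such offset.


Try each offset into the search buffer:
  offset=1 (pos 3, char 'b'): match length 3
  offset=2 (pos 2, char 'b'): match length 3
  offset=3 (pos 1, char 'b'): match length 3
  offset=4 (pos 0, char 'a'): match length 0
Longest match has length 3, found at offsets 1, 2, 3; take the smallest, offset 1.
next_char = character at position 4 + 3 = 7 -> 'c'

Best match: offset=1, length=3 (matching 'bbb' starting at position 3)
LZ77 triple: (1, 3, 'c')


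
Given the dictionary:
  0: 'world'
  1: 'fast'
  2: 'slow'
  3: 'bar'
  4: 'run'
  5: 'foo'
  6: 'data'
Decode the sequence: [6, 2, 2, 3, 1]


Look up each index in the dictionary:
  6 -> 'data'
  2 -> 'slow'
  2 -> 'slow'
  3 -> 'bar'
  1 -> 'fast'

Decoded: "data slow slow bar fast"


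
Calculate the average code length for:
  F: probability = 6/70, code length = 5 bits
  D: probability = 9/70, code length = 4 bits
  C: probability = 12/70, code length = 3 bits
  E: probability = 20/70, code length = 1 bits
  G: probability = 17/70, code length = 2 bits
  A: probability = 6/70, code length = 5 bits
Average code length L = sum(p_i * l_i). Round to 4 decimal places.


Weighted contributions p_i * l_i:
  F: (6/70) * 5 = 30/70
  D: (9/70) * 4 = 36/70
  C: (12/70) * 3 = 36/70
  E: (20/70) * 1 = 20/70
  G: (17/70) * 2 = 34/70
  A: (6/70) * 5 = 30/70
Sum = (30 + 36 + 36 + 20 + 34 + 30)/70 = 186/70

L = 186/70 = 2.6571 bits/symbol


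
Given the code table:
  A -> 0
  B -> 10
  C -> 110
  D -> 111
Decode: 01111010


Decoding:
0 -> A
111 -> D
10 -> B
10 -> B


Result: ADBB


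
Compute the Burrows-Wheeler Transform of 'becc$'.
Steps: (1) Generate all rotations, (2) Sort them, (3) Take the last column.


Rotations (sorted):
  0: $becc -> last char: c
  1: becc$ -> last char: $
  2: c$bec -> last char: c
  3: cc$be -> last char: e
  4: ecc$b -> last char: b


BWT = c$ceb


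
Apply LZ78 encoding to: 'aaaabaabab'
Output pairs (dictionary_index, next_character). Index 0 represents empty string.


LZ78 encoding steps:
Dictionary: {0: ''}
Step 1: w='' (idx 0), next='a' -> output (0, 'a'), add 'a' as idx 1
Step 2: w='a' (idx 1), next='a' -> output (1, 'a'), add 'aa' as idx 2
Step 3: w='a' (idx 1), next='b' -> output (1, 'b'), add 'ab' as idx 3
Step 4: w='aa' (idx 2), next='b' -> output (2, 'b'), add 'aab' as idx 4
Step 5: w='ab' (idx 3), end of input -> output (3, '')


Encoded: [(0, 'a'), (1, 'a'), (1, 'b'), (2, 'b'), (3, '')]


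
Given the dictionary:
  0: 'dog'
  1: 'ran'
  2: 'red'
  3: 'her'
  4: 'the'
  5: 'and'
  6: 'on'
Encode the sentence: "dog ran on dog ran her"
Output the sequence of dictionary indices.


Look up each word in the dictionary:
  'dog' -> 0
  'ran' -> 1
  'on' -> 6
  'dog' -> 0
  'ran' -> 1
  'her' -> 3

Encoded: [0, 1, 6, 0, 1, 3]


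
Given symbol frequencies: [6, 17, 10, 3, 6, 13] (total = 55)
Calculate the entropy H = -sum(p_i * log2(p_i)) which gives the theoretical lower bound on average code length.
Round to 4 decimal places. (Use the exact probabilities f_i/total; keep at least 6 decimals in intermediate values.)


Per-symbol terms -p_i * log2(p_i) with p_i = f_i/55:
  p = 6/55 = 0.109091: log2(p) = -3.196397, -p*log2(p) = 0.348698
  p = 17/55 = 0.309091: log2(p) = -1.693897, -p*log2(p) = 0.523568
  p = 10/55 = 0.181818: log2(p) = -2.459432, -p*log2(p) = 0.447169
  p = 3/55 = 0.054545: log2(p) = -4.196397, -p*log2(p) = 0.228894
  p = 6/55 = 0.109091: log2(p) = -3.196397, -p*log2(p) = 0.348698
  p = 13/55 = 0.236364: log2(p) = -2.080920, -p*log2(p) = 0.491854
H = 0.348698 + 0.523568 + 0.447169 + 0.228894 + 0.348698 + 0.491854 = 2.388881

H = 2.3889 bits/symbol


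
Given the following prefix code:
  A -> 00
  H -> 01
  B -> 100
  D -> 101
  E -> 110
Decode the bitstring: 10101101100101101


Decoding step by step:
Bits 101 -> D
Bits 01 -> H
Bits 101 -> D
Bits 100 -> B
Bits 101 -> D
Bits 101 -> D


Decoded message: DHDBDD


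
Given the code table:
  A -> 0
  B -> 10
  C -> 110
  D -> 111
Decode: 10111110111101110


Decoding:
10 -> B
111 -> D
110 -> C
111 -> D
10 -> B
111 -> D
0 -> A


Result: BDCDBDA


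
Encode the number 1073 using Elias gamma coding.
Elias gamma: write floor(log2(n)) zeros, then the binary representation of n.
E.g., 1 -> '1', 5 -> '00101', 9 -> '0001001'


num_bits = floor(log2(1073)) + 1 = 11
leading_zeros = num_bits - 1 = 10
binary(1073) = 10000110001

Elias gamma(1073) = '0000000000' + '10000110001' = 000000000010000110001 (21 bits)


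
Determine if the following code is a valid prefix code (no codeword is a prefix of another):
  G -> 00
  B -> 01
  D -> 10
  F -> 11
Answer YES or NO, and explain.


Checking each pair (does one codeword prefix another?):
  G='00' vs B='01': no prefix
  G='00' vs D='10': no prefix
  G='00' vs F='11': no prefix
  B='01' vs G='00': no prefix
  B='01' vs D='10': no prefix
  B='01' vs F='11': no prefix
  D='10' vs G='00': no prefix
  D='10' vs B='01': no prefix
  D='10' vs F='11': no prefix
  F='11' vs G='00': no prefix
  F='11' vs B='01': no prefix
  F='11' vs D='10': no prefix
No violation found over all pairs.

YES -- this is a valid prefix code. No codeword is a prefix of any other codeword.


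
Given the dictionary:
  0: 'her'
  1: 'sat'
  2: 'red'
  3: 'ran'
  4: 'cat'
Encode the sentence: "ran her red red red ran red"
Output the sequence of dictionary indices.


Look up each word in the dictionary:
  'ran' -> 3
  'her' -> 0
  'red' -> 2
  'red' -> 2
  'red' -> 2
  'ran' -> 3
  'red' -> 2

Encoded: [3, 0, 2, 2, 2, 3, 2]


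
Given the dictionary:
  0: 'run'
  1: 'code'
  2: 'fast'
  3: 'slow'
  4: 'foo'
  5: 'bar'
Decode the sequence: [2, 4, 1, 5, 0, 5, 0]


Look up each index in the dictionary:
  2 -> 'fast'
  4 -> 'foo'
  1 -> 'code'
  5 -> 'bar'
  0 -> 'run'
  5 -> 'bar'
  0 -> 'run'

Decoded: "fast foo code bar run bar run"


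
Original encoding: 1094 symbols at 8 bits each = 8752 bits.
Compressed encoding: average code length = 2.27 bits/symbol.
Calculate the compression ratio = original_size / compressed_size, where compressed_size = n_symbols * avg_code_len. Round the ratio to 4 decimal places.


original_size = n_symbols * orig_bits = 1094 * 8 = 8752 bits
compressed_size = n_symbols * avg_code_len = 1094 * 2.27 = 2483.38 bits
ratio = original_size / compressed_size = 8752 / 2483.38 = 3.5242

Compression ratio = 3.5242


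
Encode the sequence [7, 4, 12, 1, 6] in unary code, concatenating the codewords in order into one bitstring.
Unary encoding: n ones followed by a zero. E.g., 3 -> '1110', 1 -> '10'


Encode each number as n ones followed by a terminating 0:
  7 -> 11111110 (8 bits)
  4 -> 11110 (5 bits)
  12 -> 1111111111110 (13 bits)
  1 -> 10 (2 bits)
  6 -> 1111110 (7 bits)
Total length = 8 + 5 + 13 + 2 + 7 = 35 bits.

Unary([7, 4, 12, 1, 6]) = 11111110111101111111111110101111110 (35 bits)


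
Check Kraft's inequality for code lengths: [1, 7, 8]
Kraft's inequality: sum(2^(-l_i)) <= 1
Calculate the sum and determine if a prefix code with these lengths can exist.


Sum = 2^(-1) + 2^(-7) + 2^(-8)
    = 0.5 + 0.0078125 + 0.00390625
    = 131/256 = 0.51171875
Since 0.51171875 <= 1, Kraft's inequality IS satisfied.
A prefix code with these lengths CAN exist.

Kraft sum = 0.51171875. Satisfied.


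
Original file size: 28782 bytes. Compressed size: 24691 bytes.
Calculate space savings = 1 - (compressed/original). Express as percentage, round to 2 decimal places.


ratio = compressed/original = 24691/28782 = 0.857863
savings = 1 - ratio = 1 - 0.857863 = 0.142137
as a percentage: 0.142137 * 100 = 14.21%

Space savings = 1 - 24691/28782 = 14.21%


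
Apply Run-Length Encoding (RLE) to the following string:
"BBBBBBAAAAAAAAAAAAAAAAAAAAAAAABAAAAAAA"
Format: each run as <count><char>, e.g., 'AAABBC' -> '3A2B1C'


Scanning runs left to right:
  i=0: run of 'B' x 6 -> '6B'
  i=6: run of 'A' x 24 -> '24A'
  i=30: run of 'B' x 1 -> '1B'
  i=31: run of 'A' x 7 -> '7A'

RLE = 6B24A1B7A


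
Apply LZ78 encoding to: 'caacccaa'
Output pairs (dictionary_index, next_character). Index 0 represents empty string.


LZ78 encoding steps:
Dictionary: {0: ''}
Step 1: w='' (idx 0), next='c' -> output (0, 'c'), add 'c' as idx 1
Step 2: w='' (idx 0), next='a' -> output (0, 'a'), add 'a' as idx 2
Step 3: w='a' (idx 2), next='c' -> output (2, 'c'), add 'ac' as idx 3
Step 4: w='c' (idx 1), next='c' -> output (1, 'c'), add 'cc' as idx 4
Step 5: w='a' (idx 2), next='a' -> output (2, 'a'), add 'aa' as idx 5


Encoded: [(0, 'c'), (0, 'a'), (2, 'c'), (1, 'c'), (2, 'a')]


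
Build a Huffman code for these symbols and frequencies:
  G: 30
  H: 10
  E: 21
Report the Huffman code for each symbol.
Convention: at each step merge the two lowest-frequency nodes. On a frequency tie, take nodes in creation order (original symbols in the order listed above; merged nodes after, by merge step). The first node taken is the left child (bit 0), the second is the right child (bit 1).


Huffman tree construction:
Step 1: Merge H(10) + E(21) = 31
Step 2: Merge G(30) + (H+E)(31) = 61
Read each symbol's code off the tree from the root (left child = 0, right child = 1).

Codes:
  G: 0 (length 1)
  H: 10 (length 2)
  E: 11 (length 2)
Average code length: 92/61 = 1.5082 bits/symbol


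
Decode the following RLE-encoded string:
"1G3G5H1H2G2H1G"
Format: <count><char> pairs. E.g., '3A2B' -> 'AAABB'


Expanding each <count><char> pair:
  1G -> 'G'
  3G -> 'GGG'
  5H -> 'HHHHH'
  1H -> 'H'
  2G -> 'GG'
  2H -> 'HH'
  1G -> 'G'

Decoded = GGGGHHHHHHGGHHG


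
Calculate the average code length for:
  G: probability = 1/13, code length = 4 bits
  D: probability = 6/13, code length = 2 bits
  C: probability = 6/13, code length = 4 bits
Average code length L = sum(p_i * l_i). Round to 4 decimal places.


Weighted contributions p_i * l_i:
  G: (1/13) * 4 = 4/13
  D: (6/13) * 2 = 12/13
  C: (6/13) * 4 = 24/13
Sum = (4 + 12 + 24)/13 = 40/13

L = 40/13 = 3.0769 bits/symbol


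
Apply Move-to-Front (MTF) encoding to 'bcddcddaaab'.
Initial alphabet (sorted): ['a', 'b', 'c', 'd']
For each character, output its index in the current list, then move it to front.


MTF encoding:
'b': index 1 in ['a', 'b', 'c', 'd'] -> ['b', 'a', 'c', 'd']
'c': index 2 in ['b', 'a', 'c', 'd'] -> ['c', 'b', 'a', 'd']
'd': index 3 in ['c', 'b', 'a', 'd'] -> ['d', 'c', 'b', 'a']
'd': index 0 in ['d', 'c', 'b', 'a'] -> ['d', 'c', 'b', 'a']
'c': index 1 in ['d', 'c', 'b', 'a'] -> ['c', 'd', 'b', 'a']
'd': index 1 in ['c', 'd', 'b', 'a'] -> ['d', 'c', 'b', 'a']
'd': index 0 in ['d', 'c', 'b', 'a'] -> ['d', 'c', 'b', 'a']
'a': index 3 in ['d', 'c', 'b', 'a'] -> ['a', 'd', 'c', 'b']
'a': index 0 in ['a', 'd', 'c', 'b'] -> ['a', 'd', 'c', 'b']
'a': index 0 in ['a', 'd', 'c', 'b'] -> ['a', 'd', 'c', 'b']
'b': index 3 in ['a', 'd', 'c', 'b'] -> ['b', 'a', 'd', 'c']


Output: [1, 2, 3, 0, 1, 1, 0, 3, 0, 0, 3]


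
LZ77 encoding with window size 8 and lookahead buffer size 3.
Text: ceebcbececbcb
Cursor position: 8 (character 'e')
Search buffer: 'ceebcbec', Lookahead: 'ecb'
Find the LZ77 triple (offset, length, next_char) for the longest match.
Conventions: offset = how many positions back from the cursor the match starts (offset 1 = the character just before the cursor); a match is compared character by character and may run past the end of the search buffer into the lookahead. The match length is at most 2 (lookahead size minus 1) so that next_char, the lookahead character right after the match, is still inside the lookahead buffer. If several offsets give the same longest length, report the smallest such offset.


Try each offset into the search buffer:
  offset=1 (pos 7, char 'c'): match length 0
  offset=2 (pos 6, char 'e'): match length 2
  offset=3 (pos 5, char 'b'): match length 0
  offset=4 (pos 4, char 'c'): match length 0
  offset=5 (pos 3, char 'b'): match length 0
  offset=6 (pos 2, char 'e'): match length 1
  offset=7 (pos 1, char 'e'): match length 1
  offset=8 (pos 0, char 'c'): match length 0
Longest match has length 2 at offset 2.
next_char = character at position 8 + 2 = 10 -> 'b'

Best match: offset=2, length=2 (matching 'ec' starting at position 6)
LZ77 triple: (2, 2, 'b')


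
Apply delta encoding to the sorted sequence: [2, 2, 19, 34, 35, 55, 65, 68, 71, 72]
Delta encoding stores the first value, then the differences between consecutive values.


First value: 2
Deltas:
  2 - 2 = 0
  19 - 2 = 17
  34 - 19 = 15
  35 - 34 = 1
  55 - 35 = 20
  65 - 55 = 10
  68 - 65 = 3
  71 - 68 = 3
  72 - 71 = 1


Delta encoded: [2, 0, 17, 15, 1, 20, 10, 3, 3, 1]


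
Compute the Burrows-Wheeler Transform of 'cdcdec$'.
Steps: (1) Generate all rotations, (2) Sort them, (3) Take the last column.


Rotations (sorted):
  0: $cdcdec -> last char: c
  1: c$cdcde -> last char: e
  2: cdcdec$ -> last char: $
  3: cdec$cd -> last char: d
  4: dcdec$c -> last char: c
  5: dec$cdc -> last char: c
  6: ec$cdcd -> last char: d


BWT = ce$dccd


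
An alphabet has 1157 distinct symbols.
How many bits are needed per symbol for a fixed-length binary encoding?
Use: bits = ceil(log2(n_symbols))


log2(1157) = 10.1762
Bracket: 2^10 = 1024 < 1157 <= 2^11 = 2048
So ceil(log2(1157)) = 11

bits = ceil(log2(1157)) = ceil(10.1762) = 11 bits


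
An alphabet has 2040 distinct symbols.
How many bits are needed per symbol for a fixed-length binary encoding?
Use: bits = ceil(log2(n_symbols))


log2(2040) = 10.9944
Bracket: 2^10 = 1024 < 2040 <= 2^11 = 2048
So ceil(log2(2040)) = 11

bits = ceil(log2(2040)) = ceil(10.9944) = 11 bits


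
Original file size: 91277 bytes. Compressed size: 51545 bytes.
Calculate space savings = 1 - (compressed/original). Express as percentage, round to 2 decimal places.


ratio = compressed/original = 51545/91277 = 0.56471
savings = 1 - ratio = 1 - 0.56471 = 0.43529
as a percentage: 0.43529 * 100 = 43.53%

Space savings = 1 - 51545/91277 = 43.53%


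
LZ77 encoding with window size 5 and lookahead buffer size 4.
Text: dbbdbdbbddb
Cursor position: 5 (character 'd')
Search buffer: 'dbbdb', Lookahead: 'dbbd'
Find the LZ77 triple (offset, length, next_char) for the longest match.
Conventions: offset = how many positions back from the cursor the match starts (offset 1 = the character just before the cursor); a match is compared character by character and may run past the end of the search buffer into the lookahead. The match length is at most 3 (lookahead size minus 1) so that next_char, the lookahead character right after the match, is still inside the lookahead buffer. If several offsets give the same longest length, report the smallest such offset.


Try each offset into the search buffer:
  offset=1 (pos 4, char 'b'): match length 0
  offset=2 (pos 3, char 'd'): match length 2
  offset=3 (pos 2, char 'b'): match length 0
  offset=4 (pos 1, char 'b'): match length 0
  offset=5 (pos 0, char 'd'): match length 3
Longest match has length 3 at offset 5.
next_char = character at position 5 + 3 = 8 -> 'd'

Best match: offset=5, length=3 (matching 'dbb' starting at position 0)
LZ77 triple: (5, 3, 'd')


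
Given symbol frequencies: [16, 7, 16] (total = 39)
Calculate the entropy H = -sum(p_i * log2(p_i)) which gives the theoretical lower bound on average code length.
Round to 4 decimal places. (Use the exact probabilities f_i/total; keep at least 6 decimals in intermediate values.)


Per-symbol terms -p_i * log2(p_i) with p_i = f_i/39:
  p = 16/39 = 0.410256: log2(p) = -1.285402, -p*log2(p) = 0.527345
  p = 7/39 = 0.179487: log2(p) = -2.478047, -p*log2(p) = 0.444778
  p = 16/39 = 0.410256: log2(p) = -1.285402, -p*log2(p) = 0.527345
H = 0.527345 + 0.444778 + 0.527345 = 1.499468

H = 1.4995 bits/symbol


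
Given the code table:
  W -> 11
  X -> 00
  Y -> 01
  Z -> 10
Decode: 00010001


Decoding:
00 -> X
01 -> Y
00 -> X
01 -> Y


Result: XYXY


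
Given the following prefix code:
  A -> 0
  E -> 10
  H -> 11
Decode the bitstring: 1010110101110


Decoding step by step:
Bits 10 -> E
Bits 10 -> E
Bits 11 -> H
Bits 0 -> A
Bits 10 -> E
Bits 11 -> H
Bits 10 -> E


Decoded message: EEHAEHE


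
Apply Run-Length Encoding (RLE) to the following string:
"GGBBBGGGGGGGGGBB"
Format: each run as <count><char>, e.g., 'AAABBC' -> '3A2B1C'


Scanning runs left to right:
  i=0: run of 'G' x 2 -> '2G'
  i=2: run of 'B' x 3 -> '3B'
  i=5: run of 'G' x 9 -> '9G'
  i=14: run of 'B' x 2 -> '2B'

RLE = 2G3B9G2B


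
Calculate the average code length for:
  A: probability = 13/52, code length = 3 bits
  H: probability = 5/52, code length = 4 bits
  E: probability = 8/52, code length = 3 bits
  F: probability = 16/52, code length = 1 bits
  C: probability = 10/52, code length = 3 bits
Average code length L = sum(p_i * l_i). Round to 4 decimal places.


Weighted contributions p_i * l_i:
  A: (13/52) * 3 = 39/52
  H: (5/52) * 4 = 20/52
  E: (8/52) * 3 = 24/52
  F: (16/52) * 1 = 16/52
  C: (10/52) * 3 = 30/52
Sum = (39 + 20 + 24 + 16 + 30)/52 = 129/52

L = 129/52 = 2.4808 bits/symbol


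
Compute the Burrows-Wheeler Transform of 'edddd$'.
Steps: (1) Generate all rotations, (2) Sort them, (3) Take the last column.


Rotations (sorted):
  0: $edddd -> last char: d
  1: d$eddd -> last char: d
  2: dd$edd -> last char: d
  3: ddd$ed -> last char: d
  4: dddd$e -> last char: e
  5: edddd$ -> last char: $


BWT = dddde$


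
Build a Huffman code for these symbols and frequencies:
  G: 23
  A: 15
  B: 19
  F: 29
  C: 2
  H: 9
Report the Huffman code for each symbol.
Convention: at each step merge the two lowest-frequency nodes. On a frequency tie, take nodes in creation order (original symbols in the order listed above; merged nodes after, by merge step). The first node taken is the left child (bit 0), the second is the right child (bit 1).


Huffman tree construction:
Step 1: Merge C(2) + H(9) = 11
Step 2: Merge (C+H)(11) + A(15) = 26
Step 3: Merge B(19) + G(23) = 42
Step 4: Merge ((C+H)+A)(26) + F(29) = 55
Step 5: Merge (B+G)(42) + (((C+H)+A)+F)(55) = 97
Read each symbol's code off the tree from the root (left child = 0, right child = 1).

Codes:
  G: 01 (length 2)
  A: 101 (length 3)
  B: 00 (length 2)
  F: 11 (length 2)
  C: 1000 (length 4)
  H: 1001 (length 4)
Average code length: 231/97 = 2.3814 bits/symbol


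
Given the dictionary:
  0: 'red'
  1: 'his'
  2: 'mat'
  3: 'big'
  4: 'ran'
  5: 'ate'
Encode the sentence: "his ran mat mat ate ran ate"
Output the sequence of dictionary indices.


Look up each word in the dictionary:
  'his' -> 1
  'ran' -> 4
  'mat' -> 2
  'mat' -> 2
  'ate' -> 5
  'ran' -> 4
  'ate' -> 5

Encoded: [1, 4, 2, 2, 5, 4, 5]


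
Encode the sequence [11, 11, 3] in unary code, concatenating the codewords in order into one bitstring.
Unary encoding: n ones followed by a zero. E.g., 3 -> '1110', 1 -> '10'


Encode each number as n ones followed by a terminating 0:
  11 -> 111111111110 (12 bits)
  11 -> 111111111110 (12 bits)
  3 -> 1110 (4 bits)
Total length = 12 + 12 + 4 = 28 bits.

Unary([11, 11, 3]) = 1111111111101111111111101110 (28 bits)


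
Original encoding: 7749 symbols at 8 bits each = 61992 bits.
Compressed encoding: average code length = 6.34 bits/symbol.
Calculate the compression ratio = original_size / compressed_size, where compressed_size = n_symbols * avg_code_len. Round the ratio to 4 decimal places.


original_size = n_symbols * orig_bits = 7749 * 8 = 61992 bits
compressed_size = n_symbols * avg_code_len = 7749 * 6.34 = 49128.66 bits
ratio = original_size / compressed_size = 61992 / 49128.66 = 1.2618

Compression ratio = 1.2618


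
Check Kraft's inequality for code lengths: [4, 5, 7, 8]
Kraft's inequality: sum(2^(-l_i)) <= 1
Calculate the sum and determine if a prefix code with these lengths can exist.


Sum = 2^(-4) + 2^(-5) + 2^(-7) + 2^(-8)
    = 0.0625 + 0.03125 + 0.0078125 + 0.00390625
    = 27/256 = 0.10546875
Since 0.10546875 <= 1, Kraft's inequality IS satisfied.
A prefix code with these lengths CAN exist.

Kraft sum = 0.10546875. Satisfied.


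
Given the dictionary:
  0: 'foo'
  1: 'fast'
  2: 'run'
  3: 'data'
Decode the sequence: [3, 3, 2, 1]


Look up each index in the dictionary:
  3 -> 'data'
  3 -> 'data'
  2 -> 'run'
  1 -> 'fast'

Decoded: "data data run fast"


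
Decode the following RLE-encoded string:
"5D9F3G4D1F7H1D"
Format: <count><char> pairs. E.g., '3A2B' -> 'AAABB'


Expanding each <count><char> pair:
  5D -> 'DDDDD'
  9F -> 'FFFFFFFFF'
  3G -> 'GGG'
  4D -> 'DDDD'
  1F -> 'F'
  7H -> 'HHHHHHH'
  1D -> 'D'

Decoded = DDDDDFFFFFFFFFGGGDDDDFHHHHHHHD


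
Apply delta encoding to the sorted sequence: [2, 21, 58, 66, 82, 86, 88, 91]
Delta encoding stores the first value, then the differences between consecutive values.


First value: 2
Deltas:
  21 - 2 = 19
  58 - 21 = 37
  66 - 58 = 8
  82 - 66 = 16
  86 - 82 = 4
  88 - 86 = 2
  91 - 88 = 3


Delta encoded: [2, 19, 37, 8, 16, 4, 2, 3]


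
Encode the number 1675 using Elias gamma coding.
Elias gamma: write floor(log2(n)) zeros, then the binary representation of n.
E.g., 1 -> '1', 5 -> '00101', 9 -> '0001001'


num_bits = floor(log2(1675)) + 1 = 11
leading_zeros = num_bits - 1 = 10
binary(1675) = 11010001011

Elias gamma(1675) = '0000000000' + '11010001011' = 000000000011010001011 (21 bits)


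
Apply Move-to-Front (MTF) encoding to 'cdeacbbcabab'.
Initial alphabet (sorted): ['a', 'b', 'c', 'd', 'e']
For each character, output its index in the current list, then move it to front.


MTF encoding:
'c': index 2 in ['a', 'b', 'c', 'd', 'e'] -> ['c', 'a', 'b', 'd', 'e']
'd': index 3 in ['c', 'a', 'b', 'd', 'e'] -> ['d', 'c', 'a', 'b', 'e']
'e': index 4 in ['d', 'c', 'a', 'b', 'e'] -> ['e', 'd', 'c', 'a', 'b']
'a': index 3 in ['e', 'd', 'c', 'a', 'b'] -> ['a', 'e', 'd', 'c', 'b']
'c': index 3 in ['a', 'e', 'd', 'c', 'b'] -> ['c', 'a', 'e', 'd', 'b']
'b': index 4 in ['c', 'a', 'e', 'd', 'b'] -> ['b', 'c', 'a', 'e', 'd']
'b': index 0 in ['b', 'c', 'a', 'e', 'd'] -> ['b', 'c', 'a', 'e', 'd']
'c': index 1 in ['b', 'c', 'a', 'e', 'd'] -> ['c', 'b', 'a', 'e', 'd']
'a': index 2 in ['c', 'b', 'a', 'e', 'd'] -> ['a', 'c', 'b', 'e', 'd']
'b': index 2 in ['a', 'c', 'b', 'e', 'd'] -> ['b', 'a', 'c', 'e', 'd']
'a': index 1 in ['b', 'a', 'c', 'e', 'd'] -> ['a', 'b', 'c', 'e', 'd']
'b': index 1 in ['a', 'b', 'c', 'e', 'd'] -> ['b', 'a', 'c', 'e', 'd']


Output: [2, 3, 4, 3, 3, 4, 0, 1, 2, 2, 1, 1]


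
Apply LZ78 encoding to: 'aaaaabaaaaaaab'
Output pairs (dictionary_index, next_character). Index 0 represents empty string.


LZ78 encoding steps:
Dictionary: {0: ''}
Step 1: w='' (idx 0), next='a' -> output (0, 'a'), add 'a' as idx 1
Step 2: w='a' (idx 1), next='a' -> output (1, 'a'), add 'aa' as idx 2
Step 3: w='aa' (idx 2), next='b' -> output (2, 'b'), add 'aab' as idx 3
Step 4: w='aa' (idx 2), next='a' -> output (2, 'a'), add 'aaa' as idx 4
Step 5: w='aaa' (idx 4), next='a' -> output (4, 'a'), add 'aaaa' as idx 5
Step 6: w='' (idx 0), next='b' -> output (0, 'b'), add 'b' as idx 6


Encoded: [(0, 'a'), (1, 'a'), (2, 'b'), (2, 'a'), (4, 'a'), (0, 'b')]


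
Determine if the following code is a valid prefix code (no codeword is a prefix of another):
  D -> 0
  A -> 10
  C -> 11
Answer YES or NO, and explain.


Checking each pair (does one codeword prefix another?):
  D='0' vs A='10': no prefix
  D='0' vs C='11': no prefix
  A='10' vs D='0': no prefix
  A='10' vs C='11': no prefix
  C='11' vs D='0': no prefix
  C='11' vs A='10': no prefix
No violation found over all pairs.

YES -- this is a valid prefix code. No codeword is a prefix of any other codeword.


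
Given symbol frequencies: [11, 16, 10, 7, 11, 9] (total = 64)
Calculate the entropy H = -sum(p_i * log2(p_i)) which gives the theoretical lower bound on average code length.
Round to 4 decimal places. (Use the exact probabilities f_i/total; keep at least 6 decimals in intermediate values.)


Per-symbol terms -p_i * log2(p_i) with p_i = f_i/64:
  p = 11/64 = 0.171875: log2(p) = -2.540568, -p*log2(p) = 0.436660
  p = 16/64 = 0.250000: log2(p) = -2.000000, -p*log2(p) = 0.500000
  p = 10/64 = 0.156250: log2(p) = -2.678072, -p*log2(p) = 0.418449
  p = 7/64 = 0.109375: log2(p) = -3.192645, -p*log2(p) = 0.349196
  p = 11/64 = 0.171875: log2(p) = -2.540568, -p*log2(p) = 0.436660
  p = 9/64 = 0.140625: log2(p) = -2.830075, -p*log2(p) = 0.397979
H = 0.436660 + 0.500000 + 0.418449 + 0.349196 + 0.436660 + 0.397979 = 2.538944

H = 2.5389 bits/symbol
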